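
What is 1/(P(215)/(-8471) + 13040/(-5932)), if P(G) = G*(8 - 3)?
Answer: -292151/679295 ≈ -0.43008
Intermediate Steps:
P(G) = 5*G (P(G) = G*5 = 5*G)
1/(P(215)/(-8471) + 13040/(-5932)) = 1/((5*215)/(-8471) + 13040/(-5932)) = 1/(1075*(-1/8471) + 13040*(-1/5932)) = 1/(-25/197 - 3260/1483) = 1/(-679295/292151) = -292151/679295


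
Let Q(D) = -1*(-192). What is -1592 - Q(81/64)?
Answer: -1784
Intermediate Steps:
Q(D) = 192
-1592 - Q(81/64) = -1592 - 1*192 = -1592 - 192 = -1784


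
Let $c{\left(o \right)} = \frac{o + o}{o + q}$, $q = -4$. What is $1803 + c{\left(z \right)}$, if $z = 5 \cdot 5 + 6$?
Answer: $\frac{48743}{27} \approx 1805.3$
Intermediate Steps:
$z = 31$ ($z = 25 + 6 = 31$)
$c{\left(o \right)} = \frac{2 o}{-4 + o}$ ($c{\left(o \right)} = \frac{o + o}{o - 4} = \frac{2 o}{-4 + o}$)
$1803 + c{\left(z \right)} = 1803 + 2 \cdot 31 \frac{1}{-4 + 31} = 1803 + 2 \cdot 31 \cdot \frac{1}{27} = 1803 + \frac{62}{27} = \frac{48743}{27}$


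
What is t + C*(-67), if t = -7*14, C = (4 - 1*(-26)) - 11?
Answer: -1371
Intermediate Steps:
C = 19 (C = (4 + 26) - 11 = 30 - 11 = 19)
t = -98
t + C*(-67) = -98 + 19*(-67) = -98 - 1273 = -1371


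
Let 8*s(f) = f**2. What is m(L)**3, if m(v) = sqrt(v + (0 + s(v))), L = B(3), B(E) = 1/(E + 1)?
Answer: 33*sqrt(66)/2048 ≈ 0.13090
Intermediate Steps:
B(E) = 1/(1 + E)
L = 1/4 (L = 1/(1 + 3) = 1/4 ≈ 0.25000)
s(f) = f**2/8
m(v) = sqrt(v + v**2/8) (m(v) = sqrt(v + (0 + v**2/8)) = sqrt(v + v**2/8))
m(L)**3 = (sqrt(2)*sqrt((8 + 1/4)/4)/4)**3 = (sqrt(2)*sqrt((1/4)*(33/4))/4)**3 = (sqrt(2)*sqrt(33/16)/4)**3 = (sqrt(2)*(sqrt(33)/4)/4)**3 = (sqrt(66)/16)**3 = 33*sqrt(66)/2048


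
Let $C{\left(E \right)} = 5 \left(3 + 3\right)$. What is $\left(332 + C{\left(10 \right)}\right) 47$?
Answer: $17014$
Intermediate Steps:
$C{\left(E \right)} = 30$ ($C{\left(E \right)} = 5 \cdot 6 = 30$)
$\left(332 + C{\left(10 \right)}\right) 47 = \left(332 + 30\right) 47 = 362 \cdot 47 = 17014$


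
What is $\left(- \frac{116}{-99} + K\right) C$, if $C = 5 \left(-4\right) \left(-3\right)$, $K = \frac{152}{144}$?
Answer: $\frac{1470}{11} \approx 133.64$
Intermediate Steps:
$K = \frac{19}{18}$ ($K = 152 \cdot \frac{1}{144} = \frac{19}{18} \approx 1.0556$)
$C = 60$ ($C = \left(-20\right) \left(-3\right) = 60$)
$\left(- \frac{116}{-99} + K\right) C = \left(- \frac{116}{-99} + \frac{19}{18}\right) 60 = \left(\left(-116\right) \left(- \frac{1}{99}\right) + \frac{19}{18}\right) 60 = \left(\frac{116}{99} + \frac{19}{18}\right) 60 = \frac{49}{22} \cdot 60 = \frac{1470}{11}$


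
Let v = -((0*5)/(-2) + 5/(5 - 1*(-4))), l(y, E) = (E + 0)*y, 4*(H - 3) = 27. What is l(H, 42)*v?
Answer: -455/2 ≈ -227.50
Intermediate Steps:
H = 39/4 (H = 3 + (1/4)*27 = 3 + 27/4 = 39/4 ≈ 9.7500)
l(y, E) = E*y
v = -5/9 (v = -(0*(-1/2) + 5/(5 + 4)) = -(0 + 5/9) = -1*5/9 = -5/9 ≈ -0.55556)
l(H, 42)*v = (42*(39/4))*(-5/9) = (819/2)*(-5/9) = -455/2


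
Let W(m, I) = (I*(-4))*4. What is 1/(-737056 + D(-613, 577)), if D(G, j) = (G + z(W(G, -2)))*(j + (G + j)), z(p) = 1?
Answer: -1/1068148 ≈ -9.3620e-7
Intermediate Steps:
W(m, I) = -16*I (W(m, I) = -4*I*4 = -16*I)
D(G, j) = (1 + G)*(G + 2*j) (D(G, j) = (G + 1)*(j + (G + j)) = (1 + G)*(G + 2*j))
1/(-737056 + D(-613, 577)) = 1/(-737056 + (-613 + (-613)**2 + 2*577 + 2*(-613)*577)) = 1/(-737056 + (-613 + 375769 + 1154 - 707402)) = 1/(-737056 - 331092) = 1/(-1068148) = -1/1068148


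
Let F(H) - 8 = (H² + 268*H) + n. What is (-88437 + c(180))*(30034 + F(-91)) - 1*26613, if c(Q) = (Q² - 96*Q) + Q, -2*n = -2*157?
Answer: -1030673217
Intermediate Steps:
n = 157 (n = -(-1)*157 = -½*(-314) = 157)
c(Q) = Q² - 95*Q
F(H) = 165 + H² + 268*H (F(H) = 8 + ((H² + 268*H) + 157) = 8 + (157 + H² + 268*H) = 165 + H² + 268*H)
(-88437 + c(180))*(30034 + F(-91)) - 1*26613 = (-88437 + 180*(-95 + 180))*(30034 + (165 + (-91)² + 268*(-91))) - 1*26613 = (-88437 + 180*85)*(30034 + (165 + 8281 - 24388)) - 26613 = (-88437 + 15300)*(30034 - 15942) - 26613 = -73137*14092 - 26613 = -1030646604 - 26613 = -1030673217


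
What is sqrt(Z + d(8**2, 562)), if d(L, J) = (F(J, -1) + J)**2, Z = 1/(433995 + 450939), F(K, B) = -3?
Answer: sqrt(27189603172959130)/294978 ≈ 559.00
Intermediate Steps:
Z = 1/884934 ≈ 1.1300e-6
d(L, J) = (-3 + J)**2
sqrt(Z + d(8**2, 562)) = sqrt(1/884934 + (-3 + 562)**2) = sqrt(1/884934 + 559**2) = sqrt(1/884934 + 312481) = sqrt(276525061255/884934) = sqrt(27189603172959130)/294978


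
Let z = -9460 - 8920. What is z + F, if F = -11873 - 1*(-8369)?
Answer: -21884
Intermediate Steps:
z = -18380
F = -3504 (F = -11873 + 8369 = -3504)
z + F = -18380 - 3504 = -21884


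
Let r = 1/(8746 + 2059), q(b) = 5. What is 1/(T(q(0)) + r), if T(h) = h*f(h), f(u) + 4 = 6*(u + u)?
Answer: 10805/3025401 ≈ 0.0035714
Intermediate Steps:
f(u) = -4 + 12*u (f(u) = -4 + 6*(u + u) = -4 + 6*(2*u) = -4 + 12*u)
T(h) = h*(-4 + 12*h)
r = 1/10805 ≈ 9.2550e-5
1/(T(q(0)) + r) = 1/(4*5*(-1 + 3*5) + 1/10805) = 1/(4*5*(-1 + 15) + 1/10805) = 1/(4*5*14 + 1/10805) = 1/(280 + 1/10805) = 1/(3025401/10805) = 10805/3025401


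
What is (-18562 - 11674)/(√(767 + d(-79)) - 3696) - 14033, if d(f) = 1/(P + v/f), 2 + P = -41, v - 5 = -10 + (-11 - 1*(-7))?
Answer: -649053059230075/46278890891 + 665192*√18189619/46278890891 ≈ -14025.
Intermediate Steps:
v = -9 (v = 5 + (-10 + (-11 - 1*(-7))) = 5 + (-10 + (-11 + 7)) = 5 + (-10 - 4) = 5 - 14 = -9)
P = -43 (P = -2 - 41 = -43)
d(f) = 1/(-43 - 9/f)
(-18562 - 11674)/(√(767 + d(-79)) - 3696) - 14033 = (-18562 - 11674)/(√(767 - 1*(-79)/(9 + 43*(-79))) - 3696) - 14033 = -30236/(√(767 - 1*(-79)/(9 - 3397)) - 3696) - 14033 = -30236/(√(767 - 1*(-79)/(-3388)) - 3696) - 14033 = -30236/(√(767 - 1*(-79)*(-1/3388)) - 3696) - 14033 = -30236/(√(767 - 79/3388) - 3696) - 14033 = -30236/(√(2598517/3388) - 3696) - 14033 = -30236/(√18189619/154 - 3696) - 14033 = -30236/(-3696 + √18189619/154) - 14033 = -14033 - 30236/(-3696 + √18189619/154)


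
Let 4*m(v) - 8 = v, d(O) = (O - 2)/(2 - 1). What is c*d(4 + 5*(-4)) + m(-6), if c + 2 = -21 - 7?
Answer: 1081/2 ≈ 540.50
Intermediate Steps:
d(O) = -2 + O (d(O) = (-2 + O)/1 = (-2 + O)*1 = -2 + O)
m(v) = 2 + v/4
c = -30 (c = -2 + (-21 - 7) = -2 - 28 = -30)
c*d(4 + 5*(-4)) + m(-6) = -30*(-2 + (4 + 5*(-4))) + (2 + (¼)*(-6)) = -30*(-2 + (4 - 20)) + (2 - 3/2) = -30*(-2 - 16) + ½ = -30*(-18) + ½ = 540 + ½ = 1081/2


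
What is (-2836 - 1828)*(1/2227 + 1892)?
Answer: -19651694040/2227 ≈ -8.8243e+6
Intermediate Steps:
(-2836 - 1828)*(1/2227 + 1892) = -4664*(1/2227 + 1892) = -4664*4213485/2227 = -19651694040/2227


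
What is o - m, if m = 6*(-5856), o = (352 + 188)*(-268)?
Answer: -109584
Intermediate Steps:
o = -144720 (o = 540*(-268) = -144720)
m = -35136
o - m = -144720 - 1*(-35136) = -144720 + 35136 = -109584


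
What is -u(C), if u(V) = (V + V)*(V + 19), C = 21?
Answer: -1680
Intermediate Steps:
u(V) = 2*V*(19 + V) (u(V) = (2*V)*(19 + V) = 2*V*(19 + V))
-u(C) = -2*21*(19 + 21) = -2*21*40 = -1*1680 = -1680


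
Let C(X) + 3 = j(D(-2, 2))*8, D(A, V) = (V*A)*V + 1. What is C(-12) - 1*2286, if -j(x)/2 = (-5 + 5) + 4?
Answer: -2353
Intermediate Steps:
D(A, V) = 1 + A*V² (D(A, V) = (A*V)*V + 1 = A*V² + 1 = 1 + A*V²)
j(x) = -8 (j(x) = -2*((-5 + 5) + 4) = -2*(0 + 4) = -2*4 = -8)
C(X) = -67 (C(X) = -3 - 8*8 = -3 - 64 = -67)
C(-12) - 1*2286 = -67 - 1*2286 = -67 - 2286 = -2353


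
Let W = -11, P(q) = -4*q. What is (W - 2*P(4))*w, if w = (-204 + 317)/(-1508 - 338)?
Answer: -2373/1846 ≈ -1.2855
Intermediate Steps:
w = -113/1846 (w = 113/(-1846) = 113*(-1/1846) = -113/1846 ≈ -0.061213)
(W - 2*P(4))*w = (-11 - 2*(-4*4))*(-113/1846) = (-11 - 2*(-16))*(-113/1846) = (-11 - 1*(-32))*(-113/1846) = (-11 + 32)*(-113/1846) = 21*(-113/1846) = -2373/1846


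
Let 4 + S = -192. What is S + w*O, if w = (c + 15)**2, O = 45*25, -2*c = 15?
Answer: 252341/4 ≈ 63085.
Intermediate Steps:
c = -15/2 (c = -1/2*15 = -15/2 ≈ -7.5000)
O = 1125
S = -196 (S = -4 - 192 = -196)
w = 225/4 (w = (-15/2 + 15)**2 = (15/2)**2 = 225/4 ≈ 56.250)
S + w*O = -196 + (225/4)*1125 = -196 + 253125/4 = 252341/4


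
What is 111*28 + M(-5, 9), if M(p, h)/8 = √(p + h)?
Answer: 3124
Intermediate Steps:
M(p, h) = 8*√(h + p) (M(p, h) = 8*√(p + h) = 8*√(h + p))
111*28 + M(-5, 9) = 111*28 + 8*√(9 - 5) = 3108 + 8*√4 = 3108 + 8*2 = 3108 + 16 = 3124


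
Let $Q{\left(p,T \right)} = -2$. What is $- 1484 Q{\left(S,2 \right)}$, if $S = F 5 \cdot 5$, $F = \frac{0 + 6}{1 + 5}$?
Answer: $2968$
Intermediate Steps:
$F = 1$ ($F = \frac{6}{6} = 6 \cdot \frac{1}{6} = 1$)
$S = 25$ ($S = 1 \cdot 5 \cdot 5 = 5 \cdot 5 = 25$)
$- 1484 Q{\left(S,2 \right)} = \left(-1484\right) \left(-2\right) = 2968$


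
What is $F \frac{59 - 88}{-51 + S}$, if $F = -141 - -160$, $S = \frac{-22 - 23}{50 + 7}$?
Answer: $\frac{10469}{984} \approx 10.639$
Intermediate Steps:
$S = - \frac{15}{19}$ ($S = - \frac{45}{57} = \left(-45\right) \frac{1}{57} = - \frac{15}{19} \approx -0.78947$)
$F = 19$ ($F = -141 + 160 = 19$)
$F \frac{59 - 88}{-51 + S} = 19 \frac{59 - 88}{-51 - \frac{15}{19}} = 19 \left(- \frac{29}{- \frac{984}{19}}\right) = 19 \left(\left(-29\right) \left(- \frac{19}{984}\right)\right) = 19 \cdot \frac{551}{984} = \frac{10469}{984}$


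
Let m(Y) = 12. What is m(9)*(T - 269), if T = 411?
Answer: 1704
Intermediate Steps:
m(9)*(T - 269) = 12*(411 - 269) = 12*142 = 1704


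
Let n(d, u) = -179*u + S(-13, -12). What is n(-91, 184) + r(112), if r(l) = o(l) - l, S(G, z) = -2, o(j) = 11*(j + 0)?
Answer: -31818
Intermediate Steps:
o(j) = 11*j
r(l) = 10*l (r(l) = 11*l - l = 10*l)
n(d, u) = -2 - 179*u (n(d, u) = -179*u - 2 = -2 - 179*u)
n(-91, 184) + r(112) = (-2 - 179*184) + 10*112 = (-2 - 32936) + 1120 = -32938 + 1120 = -31818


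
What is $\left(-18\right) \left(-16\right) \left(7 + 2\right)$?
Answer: $2592$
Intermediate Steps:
$\left(-18\right) \left(-16\right) \left(7 + 2\right) = 288 \cdot 9 = 2592$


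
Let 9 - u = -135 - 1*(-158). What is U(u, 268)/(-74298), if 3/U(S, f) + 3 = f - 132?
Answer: -1/3293878 ≈ -3.0359e-7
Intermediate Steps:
u = -14 (u = 9 - (-135 - 1*(-158)) = 9 - (-135 + 158) = 9 - 1*23 = 9 - 23 = -14)
U(S, f) = 3/(-135 + f) (U(S, f) = 3/(-3 + (f - 132)) = 3/(-3 + (-132 + f)) = 3/(-135 + f))
U(u, 268)/(-74298) = (3/(-135 + 268))/(-74298) = (3/133)*(-1/74298) = -1/3293878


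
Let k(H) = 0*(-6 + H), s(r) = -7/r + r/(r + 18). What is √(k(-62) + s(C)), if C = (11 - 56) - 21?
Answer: √25806/132 ≈ 1.2170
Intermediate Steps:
C = -66 (C = -45 - 21 = -66)
s(r) = -7/r + r/(18 + r)
k(H) = 0
√(k(-62) + s(C)) = √(0 + (-126 + (-66)² - 7*(-66))/((-66)*(18 - 66))) = √(0 - 1/66*(-126 + 4356 + 462)/(-48)) = √(0 - 1/66*(-1/48)*4692) = √(0 + 391/264) = √(391/264) = √25806/132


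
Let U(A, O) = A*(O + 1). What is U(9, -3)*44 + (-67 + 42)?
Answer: -817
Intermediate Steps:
U(A, O) = A*(1 + O)
U(9, -3)*44 + (-67 + 42) = (9*(1 - 3))*44 + (-67 + 42) = (9*(-2))*44 - 25 = -18*44 - 25 = -792 - 25 = -817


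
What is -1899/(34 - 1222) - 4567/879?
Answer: -46375/12892 ≈ -3.5972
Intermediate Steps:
-1899/(34 - 1222) - 4567/879 = -1899/(-1188) - 4567*1/879 = -1899*(-1/1188) - 4567/879 = 211/132 - 4567/879 = -46375/12892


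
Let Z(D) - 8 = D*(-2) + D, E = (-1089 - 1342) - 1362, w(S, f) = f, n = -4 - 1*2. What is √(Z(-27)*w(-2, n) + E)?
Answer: I*√4003 ≈ 63.269*I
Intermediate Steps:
n = -6 (n = -4 - 2 = -6)
E = -3793 (E = -2431 - 1362 = -3793)
Z(D) = 8 - D (Z(D) = 8 + (D*(-2) + D) = 8 + (-2*D + D) = 8 - D)
√(Z(-27)*w(-2, n) + E) = √((8 - 1*(-27))*(-6) - 3793) = √((8 + 27)*(-6) - 3793) = √(35*(-6) - 3793) = √(-210 - 3793) = √(-4003) = I*√4003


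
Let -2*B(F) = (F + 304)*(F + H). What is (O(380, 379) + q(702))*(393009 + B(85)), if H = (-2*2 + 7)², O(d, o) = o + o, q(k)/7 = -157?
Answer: -127781566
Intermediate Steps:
q(k) = -1099 (q(k) = 7*(-157) = -1099)
O(d, o) = 2*o
H = 9 (H = (-4 + 7)² = 3² = 9)
B(F) = -(9 + F)*(304 + F)/2 (B(F) = -(F + 304)*(F + 9)/2 = -(304 + F)*(9 + F)/2 = -(9 + F)*(304 + F)/2)
(O(380, 379) + q(702))*(393009 + B(85)) = (2*379 - 1099)*(393009 + (-1368 - 313/2*85 - ½*85²)) = (758 - 1099)*(393009 + (-1368 - 26605/2 - ½*7225)) = -341*(393009 + (-1368 - 26605/2 - 7225/2)) = -341*(393009 - 18283) = -341*374726 = -127781566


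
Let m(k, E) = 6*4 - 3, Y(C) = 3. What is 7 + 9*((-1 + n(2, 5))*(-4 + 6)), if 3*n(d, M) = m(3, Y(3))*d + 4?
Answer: 265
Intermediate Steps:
m(k, E) = 21 (m(k, E) = 24 - 3 = 21)
n(d, M) = 4/3 + 7*d (n(d, M) = (21*d + 4)/3 = (4 + 21*d)/3 = 4/3 + 7*d)
7 + 9*((-1 + n(2, 5))*(-4 + 6)) = 7 + 9*((-1 + (4/3 + 7*2))*(-4 + 6)) = 7 + 9*((-1 + (4/3 + 14))*2) = 7 + 9*((-1 + 46/3)*2) = 7 + 9*((43/3)*2) = 7 + 9*(86/3) = 7 + 258 = 265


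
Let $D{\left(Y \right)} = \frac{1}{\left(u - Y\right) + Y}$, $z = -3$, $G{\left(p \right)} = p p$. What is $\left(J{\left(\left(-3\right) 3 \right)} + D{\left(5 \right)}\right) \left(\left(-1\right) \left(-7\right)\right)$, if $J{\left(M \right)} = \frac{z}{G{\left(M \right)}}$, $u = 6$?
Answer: $\frac{49}{54} \approx 0.90741$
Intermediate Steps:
$G{\left(p \right)} = p^{2}$
$J{\left(M \right)} = - \frac{3}{M^{2}}$
$D{\left(Y \right)} = \frac{1}{6}$ ($D{\left(Y \right)} = \frac{1}{\left(6 - Y\right) + Y} = \frac{1}{6}$)
$\left(J{\left(\left(-3\right) 3 \right)} + D{\left(5 \right)}\right) \left(\left(-1\right) \left(-7\right)\right) = \left(- \frac{3}{81} + \frac{1}{6}\right) \left(\left(-1\right) \left(-7\right)\right) = \left(- \frac{3}{81} + \frac{1}{6}\right) 7 = \left(\left(-3\right) \frac{1}{81} + \frac{1}{6}\right) 7 = \left(- \frac{1}{27} + \frac{1}{6}\right) 7 = \frac{7}{54} \cdot 7 = \frac{49}{54}$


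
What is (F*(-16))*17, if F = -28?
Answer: 7616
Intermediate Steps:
(F*(-16))*17 = -28*(-16)*17 = 448*17 = 7616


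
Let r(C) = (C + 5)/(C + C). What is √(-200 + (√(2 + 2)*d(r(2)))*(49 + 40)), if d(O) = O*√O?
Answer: √(-800 + 623*√7)/2 ≈ 14.563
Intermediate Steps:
r(C) = (5 + C)/(2*C) (r(C) = (5 + C)/((2*C)) = (5 + C)*(1/(2*C)) = (5 + C)/(2*C))
d(O) = O^(3/2)
√(-200 + (√(2 + 2)*d(r(2)))*(49 + 40)) = √(-200 + (√(2 + 2)*((½)*(5 + 2)/2)^(3/2))*(49 + 40)) = √(-200 + (√4*((½)*(½)*7)^(3/2))*89) = √(-200 + (2*(7/4)^(3/2))*89) = √(-200 + (2*(7*√7/8))*89) = √(-200 + (7*√7/4)*89) = √(-200 + 623*√7/4)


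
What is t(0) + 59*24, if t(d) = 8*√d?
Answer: 1416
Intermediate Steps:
t(0) + 59*24 = 8*√0 + 59*24 = 8*0 + 1416 = 0 + 1416 = 1416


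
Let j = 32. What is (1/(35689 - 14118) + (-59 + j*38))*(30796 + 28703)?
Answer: 134995918032/1961 ≈ 6.8840e+7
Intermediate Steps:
(1/(35689 - 14118) + (-59 + j*38))*(30796 + 28703) = (1/(35689 - 14118) + (-59 + 32*38))*(30796 + 28703) = (1/21571 + (-59 + 1216))*59499 = (1/21571 + 1157)*59499 = (24957648/21571)*59499 = 134995918032/1961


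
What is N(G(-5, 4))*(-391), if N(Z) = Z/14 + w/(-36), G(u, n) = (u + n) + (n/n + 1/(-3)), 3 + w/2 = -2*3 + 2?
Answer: -8993/63 ≈ -142.75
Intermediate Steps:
w = -14 (w = -6 + 2*(-2*3 + 2) = -6 + 2*(-6 + 2) = -6 + 2*(-4) = -6 - 8 = -14)
G(u, n) = ⅔ + n + u (G(u, n) = (n + u) + (1 + 1*(-⅓)) = (n + u) + (1 - ⅓) = (n + u) + ⅔ = ⅔ + n + u)
N(Z) = 7/18 + Z/14 (N(Z) = Z/14 - 14/(-36) = Z*(1/14) - 14*(-1/36) = Z/14 + 7/18 = 7/18 + Z/14)
N(G(-5, 4))*(-391) = (7/18 + (⅔ + 4 - 5)/14)*(-391) = (7/18 + (1/14)*(-⅓))*(-391) = (7/18 - 1/42)*(-391) = (23/63)*(-391) = -8993/63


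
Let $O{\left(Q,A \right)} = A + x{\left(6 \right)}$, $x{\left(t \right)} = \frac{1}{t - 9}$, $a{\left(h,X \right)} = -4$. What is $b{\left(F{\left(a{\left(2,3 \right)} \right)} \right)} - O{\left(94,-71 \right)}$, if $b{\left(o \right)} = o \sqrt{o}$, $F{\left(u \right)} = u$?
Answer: $\frac{214}{3} - 8 i \approx 71.333 - 8.0 i$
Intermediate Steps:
$x{\left(t \right)} = \frac{1}{-9 + t}$
$O{\left(Q,A \right)} = - \frac{1}{3} + A$ ($O{\left(Q,A \right)} = A + \frac{1}{-9 + 6} = A + \frac{1}{-3} = A - \frac{1}{3} = - \frac{1}{3} + A$)
$b{\left(o \right)} = o^{\frac{3}{2}}$
$b{\left(F{\left(a{\left(2,3 \right)} \right)} \right)} - O{\left(94,-71 \right)} = \left(-4\right)^{\frac{3}{2}} - \left(- \frac{1}{3} - 71\right) = - 8 i - - \frac{214}{3} = - 8 i + \frac{214}{3} = \frac{214}{3} - 8 i$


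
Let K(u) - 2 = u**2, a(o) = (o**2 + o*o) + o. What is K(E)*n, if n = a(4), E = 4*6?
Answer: 20808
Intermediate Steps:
E = 24
a(o) = o + 2*o**2 (a(o) = (o**2 + o**2) + o = 2*o**2 + o = o + 2*o**2)
K(u) = 2 + u**2
n = 36 (n = 4*(1 + 2*4) = 4*(1 + 8) = 4*9 = 36)
K(E)*n = (2 + 24**2)*36 = (2 + 576)*36 = 578*36 = 20808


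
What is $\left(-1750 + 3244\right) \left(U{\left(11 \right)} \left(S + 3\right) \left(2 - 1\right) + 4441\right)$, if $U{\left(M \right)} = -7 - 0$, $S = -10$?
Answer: $6708060$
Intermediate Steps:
$U{\left(M \right)} = -7$ ($U{\left(M \right)} = -7 + 0 = -7$)
$\left(-1750 + 3244\right) \left(U{\left(11 \right)} \left(S + 3\right) \left(2 - 1\right) + 4441\right) = \left(-1750 + 3244\right) \left(- 7 \left(-10 + 3\right) \left(2 - 1\right) + 4441\right) = 1494 \left(- 7 \left(\left(-7\right) 1\right) + 4441\right) = 1494 \left(\left(-7\right) \left(-7\right) + 4441\right) = 1494 \left(49 + 4441\right) = 1494 \cdot 4490 = 6708060$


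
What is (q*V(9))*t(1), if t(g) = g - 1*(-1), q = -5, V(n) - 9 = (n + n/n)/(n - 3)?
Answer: -320/3 ≈ -106.67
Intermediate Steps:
V(n) = 9 + (1 + n)/(-3 + n) (V(n) = 9 + (n + n/n)/(n - 3) = 9 + (n + 1)/(-3 + n) = 9 + (1 + n)/(-3 + n))
t(g) = 1 + g (t(g) = g + 1 = 1 + g)
(q*V(9))*t(1) = (-10*(-13 + 5*9)/(-3 + 9))*(1 + 1) = -10*(-13 + 45)/6*2 = -10*32/6*2 = -5*32/3*2 = -160/3*2 = -320/3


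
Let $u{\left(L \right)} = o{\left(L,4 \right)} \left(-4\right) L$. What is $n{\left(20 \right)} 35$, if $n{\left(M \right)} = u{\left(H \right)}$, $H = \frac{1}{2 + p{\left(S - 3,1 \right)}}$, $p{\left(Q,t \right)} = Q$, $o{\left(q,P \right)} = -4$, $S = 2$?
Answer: $560$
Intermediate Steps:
$H = 1$ ($H = \frac{1}{2 + \left(2 - 3\right)} = \frac{1}{2 - 1} = 1^{-1} = 1$)
$u{\left(L \right)} = 16 L$ ($u{\left(L \right)} = \left(-4\right) \left(-4\right) L = 16 L$)
$n{\left(M \right)} = 16$ ($n{\left(M \right)} = 16 \cdot 1 = 16$)
$n{\left(20 \right)} 35 = 16 \cdot 35 = 560$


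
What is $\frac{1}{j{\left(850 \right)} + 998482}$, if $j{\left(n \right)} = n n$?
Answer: $\frac{1}{1720982} \approx 5.8106 \cdot 10^{-7}$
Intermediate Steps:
$j{\left(n \right)} = n^{2}$
$\frac{1}{j{\left(850 \right)} + 998482} = \frac{1}{850^{2} + 998482} = \frac{1}{722500 + 998482} = \frac{1}{1720982}$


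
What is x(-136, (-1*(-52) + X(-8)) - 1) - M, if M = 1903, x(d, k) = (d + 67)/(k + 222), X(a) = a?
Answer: -504364/265 ≈ -1903.3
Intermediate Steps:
x(d, k) = (67 + d)/(222 + k)
x(-136, (-1*(-52) + X(-8)) - 1) - M = (67 - 136)/(222 + ((-1*(-52) - 8) - 1)) - 1*1903 = -69/(222 + ((52 - 8) - 1)) - 1903 = -69/(222 + (44 - 1)) - 1903 = -69/(222 + 43) - 1903 = -69/265 - 1903 = -504364/265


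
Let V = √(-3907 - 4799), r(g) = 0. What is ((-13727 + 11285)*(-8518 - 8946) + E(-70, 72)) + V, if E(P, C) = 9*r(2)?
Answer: 42647088 + I*√8706 ≈ 4.2647e+7 + 93.306*I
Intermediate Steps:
V = I*√8706 (V = √(-8706) = I*√8706 ≈ 93.306*I)
E(P, C) = 0 (E(P, C) = 9*0 = 0)
((-13727 + 11285)*(-8518 - 8946) + E(-70, 72)) + V = ((-13727 + 11285)*(-8518 - 8946) + 0) + I*√8706 = (-2442*(-17464) + 0) + I*√8706 = (42647088 + 0) + I*√8706 = 42647088 + I*√8706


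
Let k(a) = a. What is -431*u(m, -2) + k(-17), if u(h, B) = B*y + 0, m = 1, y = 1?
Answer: 845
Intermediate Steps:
u(h, B) = B (u(h, B) = B*1 + 0 = B + 0 = B)
-431*u(m, -2) + k(-17) = -431*(-2) - 17 = 862 - 17 = 845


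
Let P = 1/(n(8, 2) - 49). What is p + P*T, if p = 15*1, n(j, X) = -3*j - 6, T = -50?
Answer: 1235/79 ≈ 15.633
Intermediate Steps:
n(j, X) = -6 - 3*j
p = 15
P = -1/79 (P = 1/((-6 - 3*8) - 49) = 1/((-6 - 24) - 49) = 1/(-30 - 49) = 1/(-79) = -1/79 ≈ -0.012658)
p + P*T = 15 - 1/79*(-50) = 15 + 50/79 = 1235/79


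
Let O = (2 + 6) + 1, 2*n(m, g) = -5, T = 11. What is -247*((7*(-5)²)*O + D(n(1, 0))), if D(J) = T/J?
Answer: -1939691/5 ≈ -3.8794e+5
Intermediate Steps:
n(m, g) = -5/2 (n(m, g) = (½)*(-5) = -5/2)
O = 9 (O = 8 + 1 = 9)
D(J) = 11/J
-247*((7*(-5)²)*O + D(n(1, 0))) = -247*((7*(-5)²)*9 + 11/(-5/2)) = -247*((7*25)*9 + 11*(-⅖)) = -247*(175*9 - 22/5) = -247*(1575 - 22/5) = -247*7853/5 = -1939691/5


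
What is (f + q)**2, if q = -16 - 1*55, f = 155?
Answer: 7056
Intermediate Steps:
q = -71 (q = -16 - 55 = -71)
(f + q)**2 = (155 - 71)**2 = 84**2 = 7056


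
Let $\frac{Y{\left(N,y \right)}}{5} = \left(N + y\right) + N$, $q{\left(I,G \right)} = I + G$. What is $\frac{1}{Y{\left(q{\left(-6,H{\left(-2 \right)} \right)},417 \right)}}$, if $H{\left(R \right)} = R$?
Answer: $\frac{1}{2005} \approx 0.00049875$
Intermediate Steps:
$q{\left(I,G \right)} = G + I$
$Y{\left(N,y \right)} = 5 y + 10 N$ ($Y{\left(N,y \right)} = 5 \left(\left(N + y\right) + N\right) = 5 \left(y + 2 N\right) = 5 y + 10 N$)
$\frac{1}{Y{\left(q{\left(-6,H{\left(-2 \right)} \right)},417 \right)}} = \frac{1}{5 \cdot 417 + 10 \left(-2 - 6\right)} = \frac{1}{2085 + 10 \left(-8\right)} = \frac{1}{2085 - 80} = \frac{1}{2005}$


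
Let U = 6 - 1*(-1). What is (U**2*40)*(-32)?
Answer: -62720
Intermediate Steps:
U = 7 (U = 6 + 1 = 7)
(U**2*40)*(-32) = (7**2*40)*(-32) = (49*40)*(-32) = 1960*(-32) = -62720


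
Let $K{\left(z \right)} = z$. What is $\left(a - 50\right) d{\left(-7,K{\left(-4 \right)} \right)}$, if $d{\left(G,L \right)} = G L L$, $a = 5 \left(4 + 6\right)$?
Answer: $0$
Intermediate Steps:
$a = 50$ ($a = 5 \cdot 10 = 50$)
$d{\left(G,L \right)} = G L^{2}$
$\left(a - 50\right) d{\left(-7,K{\left(-4 \right)} \right)} = \left(50 - 50\right) \left(- 7 \left(-4\right)^{2}\right) = 0 \left(\left(-7\right) 16\right) = 0 \left(-112\right) = 0$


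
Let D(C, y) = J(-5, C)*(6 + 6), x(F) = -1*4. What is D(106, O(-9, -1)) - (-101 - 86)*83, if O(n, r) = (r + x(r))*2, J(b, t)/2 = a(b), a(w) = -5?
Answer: 15401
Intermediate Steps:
x(F) = -4
J(b, t) = -10 (J(b, t) = 2*(-5) = -10)
O(n, r) = -8 + 2*r (O(n, r) = (r - 4)*2 = (-4 + r)*2 = -8 + 2*r)
D(C, y) = -120 (D(C, y) = -10*(6 + 6) = -10*12 = -120)
D(106, O(-9, -1)) - (-101 - 86)*83 = -120 - (-101 - 86)*83 = -120 - (-187)*83 = -120 - 1*(-15521) = -120 + 15521 = 15401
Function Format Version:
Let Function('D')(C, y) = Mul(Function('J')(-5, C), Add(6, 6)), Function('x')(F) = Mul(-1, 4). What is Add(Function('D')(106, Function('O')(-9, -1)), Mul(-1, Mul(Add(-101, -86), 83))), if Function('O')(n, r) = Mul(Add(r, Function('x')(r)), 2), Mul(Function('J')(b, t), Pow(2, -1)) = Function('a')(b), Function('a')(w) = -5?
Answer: 15401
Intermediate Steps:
Function('x')(F) = -4
Function('J')(b, t) = -10 (Function('J')(b, t) = Mul(2, -5) = -10)
Function('O')(n, r) = Add(-8, Mul(2, r)) (Function('O')(n, r) = Mul(Add(r, -4), 2) = Mul(Add(-4, r), 2) = Add(-8, Mul(2, r)))
Function('D')(C, y) = -120 (Function('D')(C, y) = Mul(-10, Add(6, 6)) = Mul(-10, 12) = -120)
Add(Function('D')(106, Function('O')(-9, -1)), Mul(-1, Mul(Add(-101, -86), 83))) = Add(-120, Mul(-1, Mul(Add(-101, -86), 83))) = Add(-120, Mul(-1, Mul(-187, 83))) = Add(-120, Mul(-1, -15521)) = Add(-120, 15521) = 15401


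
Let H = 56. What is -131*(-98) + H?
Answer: 12894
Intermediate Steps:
-131*(-98) + H = -131*(-98) + 56 = 12838 + 56 = 12894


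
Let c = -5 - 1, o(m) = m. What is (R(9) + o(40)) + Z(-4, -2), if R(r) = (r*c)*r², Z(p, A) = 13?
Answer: -4321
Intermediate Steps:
c = -6
R(r) = -6*r³ (R(r) = (r*(-6))*r² = (-6*r)*r² = -6*r³)
(R(9) + o(40)) + Z(-4, -2) = (-6*9³ + 40) + 13 = (-6*729 + 40) + 13 = (-4374 + 40) + 13 = -4334 + 13 = -4321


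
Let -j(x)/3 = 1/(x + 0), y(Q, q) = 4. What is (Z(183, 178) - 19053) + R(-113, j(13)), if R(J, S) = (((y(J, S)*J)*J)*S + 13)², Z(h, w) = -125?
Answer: 23423816399/169 ≈ 1.3860e+8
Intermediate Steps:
j(x) = -3/x (j(x) = -3/(x + 0) = -3/x)
R(J, S) = (13 + 4*S*J²)² (R(J, S) = (((4*J)*J)*S + 13)² = ((4*J²)*S + 13)² = (4*S*J² + 13)² = (13 + 4*S*J²)²)
(Z(183, 178) - 19053) + R(-113, j(13)) = (-125 - 19053) + (13 + 4*(-3/13)*(-113)²)² = -19178 + (13 + 4*(-3*1/13)*12769)² = -19178 + (13 + 4*(-3/13)*12769)² = -19178 + (13 - 153228/13)² = -19178 + (-153059/13)² = -19178 + 23427057481/169 = 23423816399/169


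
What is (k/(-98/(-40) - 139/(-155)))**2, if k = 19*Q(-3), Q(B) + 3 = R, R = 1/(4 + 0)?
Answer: 41977441/172225 ≈ 243.74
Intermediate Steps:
R = 1/4 ≈ 0.25000
Q(B) = -11/4 (Q(B) = -3 + 1/4 = -11/4)
k = -209/4 (k = 19*(-11/4) = -209/4 ≈ -52.250)
(k/(-98/(-40) - 139/(-155)))**2 = (-209/(4*(-98/(-40) - 139/(-155))))**2 = (-209/(4*(-98*(-1/40) - 139*(-1/155))))**2 = (-209/(4*(49/20 + 139/155)))**2 = (-209/(4*415/124))**2 = (-209/4*124/415)**2 = (-6479/415)**2 = 41977441/172225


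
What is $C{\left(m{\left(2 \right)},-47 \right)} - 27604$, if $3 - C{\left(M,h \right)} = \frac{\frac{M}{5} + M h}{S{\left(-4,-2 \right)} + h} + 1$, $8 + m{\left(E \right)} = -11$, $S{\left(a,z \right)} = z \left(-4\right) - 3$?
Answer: $- \frac{965329}{35} \approx -27581.0$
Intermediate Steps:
$S{\left(a,z \right)} = -3 - 4 z$ ($S{\left(a,z \right)} = - 4 z - 3 = -3 - 4 z$)
$m{\left(E \right)} = -19$ ($m{\left(E \right)} = -8 - 11 = -19$)
$C{\left(M,h \right)} = 2 - \frac{\frac{M}{5} + M h}{5 + h}$ ($C{\left(M,h \right)} = 3 - \left(\frac{\frac{M}{5} + M h}{\left(-3 - -8\right) + h} + 1\right) = 3 - \left(\frac{\frac{M}{5} + M h}{\left(-3 + 8\right) + h} + 1\right) = 3 - \left(\frac{\frac{M}{5} + M h}{5 + h} + 1\right) = 3 - \left(1 + \frac{\frac{M}{5} + M h}{5 + h}\right) = 2 - \frac{\frac{M}{5} + M h}{5 + h}$)
$C{\left(m{\left(2 \right)},-47 \right)} - 27604 = \frac{10 + 2 \left(-47\right) - - \frac{19}{5} - \left(-19\right) \left(-47\right)}{5 - 47} - 27604 = \frac{10 - 94 + \frac{19}{5} - 893}{-42} - 27604 = \left(- \frac{1}{42}\right) \left(- \frac{4866}{5}\right) - 27604 = \frac{811}{35} - 27604 = - \frac{965329}{35}$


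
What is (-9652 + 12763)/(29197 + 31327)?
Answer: 3111/60524 ≈ 0.051401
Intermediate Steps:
(-9652 + 12763)/(29197 + 31327) = 3111/60524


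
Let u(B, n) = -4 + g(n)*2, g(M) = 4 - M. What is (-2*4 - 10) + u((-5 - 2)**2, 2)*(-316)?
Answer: -18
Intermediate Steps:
u(B, n) = 4 - 2*n (u(B, n) = -4 + (4 - n)*2 = -4 + (8 - 2*n) = 4 - 2*n)
(-2*4 - 10) + u((-5 - 2)**2, 2)*(-316) = (-2*4 - 10) + (4 - 2*2)*(-316) = (-8 - 10) + (4 - 4)*(-316) = -18 + 0*(-316) = -18 + 0 = -18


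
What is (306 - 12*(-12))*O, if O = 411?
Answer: 184950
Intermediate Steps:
(306 - 12*(-12))*O = (306 - 12*(-12))*411 = (306 + 144)*411 = 450*411 = 184950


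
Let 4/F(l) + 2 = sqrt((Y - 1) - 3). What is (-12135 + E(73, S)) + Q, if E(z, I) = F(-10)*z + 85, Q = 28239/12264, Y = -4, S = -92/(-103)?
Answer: -148349809/12264 - 146*I*sqrt(2)/3 ≈ -12096.0 - 68.825*I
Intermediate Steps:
S = 92/103 (S = -92*(-1/103) = 92/103 ≈ 0.89320)
F(l) = 4/(-2 + 2*I*sqrt(2)) (F(l) = 4/(-2 + sqrt((-4 - 1) - 3)) = 4/(-2 + sqrt(-5 - 3)) = 4/(-2 + sqrt(-8)) = 4/(-2 + 2*I*sqrt(2)))
Q = 9413/4088 (Q = 28239*(1/12264) = 9413/4088 ≈ 2.3026)
E(z, I) = 85 + z*(-2/3 - 2*I*sqrt(2)/3) (E(z, I) = (-2/3 - 2*I*sqrt(2)/3)*z + 85 = z*(-2/3 - 2*I*sqrt(2)/3) + 85 = 85 + z*(-2/3 - 2*I*sqrt(2)/3))
(-12135 + E(73, S)) + Q = (-12135 + (85 - 2/3*73 - 2/3*I*73*sqrt(2))) + 9413/4088 = (-12135 + (85 - 146/3 - 146*I*sqrt(2)/3)) + 9413/4088 = (-12135 + (109/3 - 146*I*sqrt(2)/3)) + 9413/4088 = (-36296/3 - 146*I*sqrt(2)/3) + 9413/4088 = -148349809/12264 - 146*I*sqrt(2)/3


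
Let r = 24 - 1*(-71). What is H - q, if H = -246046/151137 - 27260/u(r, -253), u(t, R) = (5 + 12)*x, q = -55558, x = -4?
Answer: 143772596455/2569329 ≈ 55957.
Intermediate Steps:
r = 95 (r = 24 + 71 = 95)
u(t, R) = -68 (u(t, R) = (5 + 12)*(-4) = 17*(-4) = -68)
H = 1025815873/2569329 (H = -246046/151137 - 27260/(-68) = -246046*1/151137 - 27260*(-1/68) = -246046/151137 + 6815/17 = 1025815873/2569329 ≈ 399.25)
H - q = 1025815873/2569329 - 1*(-55558) = 1025815873/2569329 + 55558 = 143772596455/2569329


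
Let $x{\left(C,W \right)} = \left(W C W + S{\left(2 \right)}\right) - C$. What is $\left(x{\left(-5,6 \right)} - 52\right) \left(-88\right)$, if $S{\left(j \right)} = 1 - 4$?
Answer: $20240$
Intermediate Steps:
$S{\left(j \right)} = -3$ ($S{\left(j \right)} = 1 - 4 = -3$)
$x{\left(C,W \right)} = -3 - C + C W^{2}$ ($x{\left(C,W \right)} = \left(W C W - 3\right) - C = \left(C W W - 3\right) - C = \left(C W^{2} - 3\right) - C = \left(-3 + C W^{2}\right) - C = -3 - C + C W^{2}$)
$\left(x{\left(-5,6 \right)} - 52\right) \left(-88\right) = \left(\left(-3 - -5 - 5 \cdot 6^{2}\right) - 52\right) \left(-88\right) = \left(\left(-3 + 5 - 180\right) - 52\right) \left(-88\right) = \left(-178 - 52\right) \left(-88\right) = \left(-230\right) \left(-88\right) = 20240$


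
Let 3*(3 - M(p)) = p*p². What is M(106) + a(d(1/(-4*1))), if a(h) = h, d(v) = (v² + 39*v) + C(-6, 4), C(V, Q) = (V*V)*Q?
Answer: -19049665/48 ≈ -3.9687e+5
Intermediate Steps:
C(V, Q) = Q*V² (C(V, Q) = V²*Q = Q*V²)
d(v) = 144 + v² + 39*v (d(v) = (v² + 39*v) + 4*(-6)² = (v² + 39*v) + 4*36 = (v² + 39*v) + 144 = 144 + v² + 39*v)
M(p) = 3 - p³/3 (M(p) = 3 - p*p²/3 = 3 - p³/3)
M(106) + a(d(1/(-4*1))) = (3 - ⅓*106³) + (144 + (1/(-4*1))² + 39/((-4*1))) = (3 - ⅓*1191016) + (144 + (1/(-4))² + 39/(-4)) = (3 - 1191016/3) + (144 + (-¼)² + 39*(-¼)) = -1191007/3 + (144 + 1/16 - 39/4) = -1191007/3 + 2149/16 = -19049665/48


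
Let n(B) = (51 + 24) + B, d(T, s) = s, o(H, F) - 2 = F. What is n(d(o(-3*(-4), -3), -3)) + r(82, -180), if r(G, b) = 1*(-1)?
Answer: 71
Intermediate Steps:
o(H, F) = 2 + F
r(G, b) = -1
n(B) = 75 + B
n(d(o(-3*(-4), -3), -3)) + r(82, -180) = (75 - 3) - 1 = 72 - 1 = 71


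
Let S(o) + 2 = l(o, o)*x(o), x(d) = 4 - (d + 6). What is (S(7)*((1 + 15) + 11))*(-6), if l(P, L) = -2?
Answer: -2592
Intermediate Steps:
x(d) = -2 - d (x(d) = 4 - (6 + d) = 4 + (-6 - d) = -2 - d)
S(o) = 2 + 2*o (S(o) = -2 - 2*(-2 - o) = -2 + (4 + 2*o) = 2 + 2*o)
(S(7)*((1 + 15) + 11))*(-6) = ((2 + 2*7)*((1 + 15) + 11))*(-6) = ((2 + 14)*(16 + 11))*(-6) = (16*27)*(-6) = 432*(-6) = -2592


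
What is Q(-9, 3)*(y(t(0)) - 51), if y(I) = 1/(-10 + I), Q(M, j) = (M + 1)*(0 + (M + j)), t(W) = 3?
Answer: -17184/7 ≈ -2454.9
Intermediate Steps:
Q(M, j) = (1 + M)*(M + j)
Q(-9, 3)*(y(t(0)) - 51) = (-9 + 3 + (-9)² - 9*3)*(1/(-10 + 3) - 51) = (-9 + 3 + 81 - 27)*(1/(-7) - 51) = 48*(-⅐ - 51) = 48*(-358/7) = -17184/7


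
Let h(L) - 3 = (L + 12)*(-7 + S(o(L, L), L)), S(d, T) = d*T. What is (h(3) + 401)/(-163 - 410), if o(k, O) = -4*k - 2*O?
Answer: 511/573 ≈ 0.89180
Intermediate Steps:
S(d, T) = T*d
h(L) = 3 + (-7 - 6*L²)*(12 + L) (h(L) = 3 + (L + 12)*(-7 + L*(-4*L - 2*L)) = 3 + (12 + L)*(-7 + L*(-6*L)) = 3 + (12 + L)*(-7 - 6*L²) = 3 + (-7 - 6*L²)*(12 + L))
(h(3) + 401)/(-163 - 410) = ((-81 - 72*3² - 7*3 - 6*3³) + 401)/(-163 - 410) = ((-81 - 72*9 - 21 - 6*27) + 401)/(-573) = ((-81 - 648 - 21 - 162) + 401)*(-1/573) = (-912 + 401)*(-1/573) = -511*(-1/573) = 511/573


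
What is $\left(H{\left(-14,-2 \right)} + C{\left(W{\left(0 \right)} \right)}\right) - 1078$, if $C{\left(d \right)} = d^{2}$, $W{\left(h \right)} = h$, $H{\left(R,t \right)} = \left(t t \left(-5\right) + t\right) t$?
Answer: $-1034$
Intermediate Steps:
$H{\left(R,t \right)} = t \left(t - 5 t^{2}\right)$ ($H{\left(R,t \right)} = \left(t^{2} \left(-5\right) + t\right) t = \left(- 5 t^{2} + t\right) t = \left(t - 5 t^{2}\right) t = t \left(t - 5 t^{2}\right)$)
$\left(H{\left(-14,-2 \right)} + C{\left(W{\left(0 \right)} \right)}\right) - 1078 = \left(\left(-2\right)^{2} \left(1 - -10\right) + 0^{2}\right) - 1078 = \left(4 \left(1 + 10\right) + 0\right) - 1078 = \left(4 \cdot 11 + 0\right) - 1078 = \left(44 + 0\right) - 1078 = 44 - 1078 = -1034$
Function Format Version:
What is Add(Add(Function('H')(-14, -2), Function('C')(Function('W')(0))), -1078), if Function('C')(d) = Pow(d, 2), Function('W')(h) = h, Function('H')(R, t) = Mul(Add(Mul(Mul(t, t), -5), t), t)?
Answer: -1034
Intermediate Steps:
Function('H')(R, t) = Mul(t, Add(t, Mul(-5, Pow(t, 2)))) (Function('H')(R, t) = Mul(Add(Mul(Pow(t, 2), -5), t), t) = Mul(Add(Mul(-5, Pow(t, 2)), t), t) = Mul(Add(t, Mul(-5, Pow(t, 2))), t) = Mul(t, Add(t, Mul(-5, Pow(t, 2)))))
Add(Add(Function('H')(-14, -2), Function('C')(Function('W')(0))), -1078) = Add(Add(Mul(Pow(-2, 2), Add(1, Mul(-5, -2))), Pow(0, 2)), -1078) = Add(Add(Mul(4, Add(1, 10)), 0), -1078) = Add(Add(Mul(4, 11), 0), -1078) = Add(Add(44, 0), -1078) = Add(44, -1078) = -1034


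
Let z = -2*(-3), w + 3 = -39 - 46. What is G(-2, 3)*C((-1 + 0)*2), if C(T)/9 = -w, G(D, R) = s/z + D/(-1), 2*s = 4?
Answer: 1848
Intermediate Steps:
w = -88 (w = -3 + (-39 - 46) = -3 - 85 = -88)
s = 2 (s = (½)*4 = 2)
z = 6
G(D, R) = ⅓ - D (G(D, R) = 2/6 + D/(-1) = 2*(⅙) + D*(-1) = ⅓ - D)
C(T) = 792 (C(T) = 9*(-1*(-88)) = 9*88 = 792)
G(-2, 3)*C((-1 + 0)*2) = (⅓ - 1*(-2))*792 = (⅓ + 2)*792 = (7/3)*792 = 1848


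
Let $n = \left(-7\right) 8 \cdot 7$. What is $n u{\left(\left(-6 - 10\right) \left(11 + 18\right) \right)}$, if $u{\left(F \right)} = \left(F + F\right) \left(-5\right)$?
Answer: $-1818880$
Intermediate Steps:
$n = -392$ ($n = \left(-56\right) 7 = -392$)
$u{\left(F \right)} = - 10 F$ ($u{\left(F \right)} = 2 F \left(-5\right) = - 10 F$)
$n u{\left(\left(-6 - 10\right) \left(11 + 18\right) \right)} = - 392 \left(- 10 \left(-6 - 10\right) \left(11 + 18\right)\right) = - 392 \left(- 10 \left(\left(-16\right) 29\right)\right) = - 392 \left(\left(-10\right) \left(-464\right)\right) = \left(-392\right) 4640 = -1818880$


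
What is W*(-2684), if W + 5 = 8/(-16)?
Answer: 14762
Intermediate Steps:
W = -11/2 (W = -5 + 8/(-16) = -5 + 8*(-1/16) = -5 - 1/2 = -11/2 ≈ -5.5000)
W*(-2684) = -11/2*(-2684) = 14762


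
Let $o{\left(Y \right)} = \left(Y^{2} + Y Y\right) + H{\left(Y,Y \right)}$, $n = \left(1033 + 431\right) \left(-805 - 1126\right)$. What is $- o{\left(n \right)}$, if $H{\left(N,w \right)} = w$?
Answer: $-15983674245528$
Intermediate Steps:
$n = -2826984$ ($n = 1464 \left(-1931\right) = -2826984$)
$o{\left(Y \right)} = Y + 2 Y^{2}$ ($o{\left(Y \right)} = \left(Y^{2} + Y Y\right) + Y = \left(Y^{2} + Y^{2}\right) + Y = 2 Y^{2} + Y = Y + 2 Y^{2}$)
$- o{\left(n \right)} = - \left(-2826984\right) \left(1 + 2 \left(-2826984\right)\right) = - \left(-2826984\right) \left(1 - 5653968\right) = - \left(-2826984\right) \left(-5653967\right) = \left(-1\right) 15983674245528 = -15983674245528$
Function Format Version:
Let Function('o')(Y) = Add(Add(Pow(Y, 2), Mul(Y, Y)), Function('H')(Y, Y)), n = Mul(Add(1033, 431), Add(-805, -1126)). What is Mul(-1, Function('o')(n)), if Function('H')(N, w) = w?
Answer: -15983674245528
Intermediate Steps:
n = -2826984 (n = Mul(1464, -1931) = -2826984)
Function('o')(Y) = Add(Y, Mul(2, Pow(Y, 2))) (Function('o')(Y) = Add(Add(Pow(Y, 2), Mul(Y, Y)), Y) = Add(Add(Pow(Y, 2), Pow(Y, 2)), Y) = Add(Mul(2, Pow(Y, 2)), Y) = Add(Y, Mul(2, Pow(Y, 2))))
Mul(-1, Function('o')(n)) = Mul(-1, Mul(-2826984, Add(1, Mul(2, -2826984)))) = Mul(-1, Mul(-2826984, Add(1, -5653968))) = Mul(-1, Mul(-2826984, -5653967)) = Mul(-1, 15983674245528) = -15983674245528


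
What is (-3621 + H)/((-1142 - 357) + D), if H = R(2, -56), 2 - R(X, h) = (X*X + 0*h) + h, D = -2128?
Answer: 1189/1209 ≈ 0.98346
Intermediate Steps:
R(X, h) = 2 - h - X² (R(X, h) = 2 - ((X*X + 0*h) + h) = 2 - ((X² + 0) + h) = 2 - (X² + h) = 2 - (h + X²) = 2 + (-h - X²) = 2 - h - X²)
H = 54 (H = 2 - 1*(-56) - 1*2² = 2 + 56 - 1*4 = 2 + 56 - 4 = 54)
(-3621 + H)/((-1142 - 357) + D) = (-3621 + 54)/((-1142 - 357) - 2128) = -3567/(-1499 - 2128) = -3567/(-3627) = -3567*(-1/3627) = 1189/1209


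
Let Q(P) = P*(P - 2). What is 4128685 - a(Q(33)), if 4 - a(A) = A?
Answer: 4129704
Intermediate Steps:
Q(P) = P*(-2 + P)
a(A) = 4 - A
4128685 - a(Q(33)) = 4128685 - (4 - 33*(-2 + 33)) = 4128685 - (4 - 33*31) = 4128685 - (4 - 1*1023) = 4128685 - (4 - 1023) = 4128685 - 1*(-1019) = 4128685 + 1019 = 4129704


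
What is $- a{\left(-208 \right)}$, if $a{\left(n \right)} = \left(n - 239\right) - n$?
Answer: $239$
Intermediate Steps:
$a{\left(n \right)} = -239$ ($a{\left(n \right)} = \left(-239 + n\right) - n = -239$)
$- a{\left(-208 \right)} = \left(-1\right) \left(-239\right) = 239$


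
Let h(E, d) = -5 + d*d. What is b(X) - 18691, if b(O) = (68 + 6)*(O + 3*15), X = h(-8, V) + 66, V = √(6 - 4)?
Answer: -10699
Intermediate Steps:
V = √2 ≈ 1.4142
h(E, d) = -5 + d²
X = 63 (X = (-5 + (√2)²) + 66 = (-5 + 2) + 66 = -3 + 66 = 63)
b(O) = 3330 + 74*O (b(O) = 74*(O + 45) = 74*(45 + O) = 3330 + 74*O)
b(X) - 18691 = (3330 + 74*63) - 18691 = (3330 + 4662) - 18691 = 7992 - 18691 = -10699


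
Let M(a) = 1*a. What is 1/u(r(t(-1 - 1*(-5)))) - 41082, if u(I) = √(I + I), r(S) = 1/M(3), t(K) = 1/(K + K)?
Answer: -41082 + √6/2 ≈ -41081.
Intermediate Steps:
M(a) = a
t(K) = 1/(2*K)
r(S) = ⅓ (r(S) = 1/3 = ⅓)
u(I) = √2*√I (u(I) = √(2*I) = √2*√I)
1/u(r(t(-1 - 1*(-5)))) - 41082 = 1/(√2*√(⅓)) - 41082 = 1/(√2*(√3/3)) - 41082 = 1/(√6/3) - 41082 = √6/2 - 41082 = -41082 + √6/2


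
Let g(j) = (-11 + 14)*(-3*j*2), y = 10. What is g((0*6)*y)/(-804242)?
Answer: 0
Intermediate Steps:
g(j) = -18*j (g(j) = 3*(-6*j) = -18*j)
g((0*6)*y)/(-804242) = -18*0*6*10/(-804242) = -0*10*(-1/804242) = -18*0*(-1/804242) = 0*(-1/804242) = 0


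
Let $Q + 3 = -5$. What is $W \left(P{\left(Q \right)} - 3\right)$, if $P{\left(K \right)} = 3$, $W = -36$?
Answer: $0$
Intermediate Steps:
$Q = -8$ ($Q = -3 - 5 = -8$)
$W \left(P{\left(Q \right)} - 3\right) = - 36 \left(3 - 3\right) = \left(-36\right) 0 = 0$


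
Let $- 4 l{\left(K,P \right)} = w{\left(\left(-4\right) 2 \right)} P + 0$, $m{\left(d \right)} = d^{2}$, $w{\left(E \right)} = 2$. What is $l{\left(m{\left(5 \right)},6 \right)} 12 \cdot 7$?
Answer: $-252$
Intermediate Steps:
$l{\left(K,P \right)} = - \frac{P}{2}$ ($l{\left(K,P \right)} = - \frac{2 P + 0}{4} = - \frac{2 P}{4} = - \frac{P}{2}$)
$l{\left(m{\left(5 \right)},6 \right)} 12 \cdot 7 = \left(- \frac{1}{2}\right) 6 \cdot 12 \cdot 7 = \left(-3\right) 12 \cdot 7 = \left(-36\right) 7 = -252$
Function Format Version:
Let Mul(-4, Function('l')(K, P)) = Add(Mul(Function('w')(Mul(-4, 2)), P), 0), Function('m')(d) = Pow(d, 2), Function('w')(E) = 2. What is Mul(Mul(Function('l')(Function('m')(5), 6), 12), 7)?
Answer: -252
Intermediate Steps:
Function('l')(K, P) = Mul(Rational(-1, 2), P) (Function('l')(K, P) = Mul(Rational(-1, 4), Add(Mul(2, P), 0)) = Mul(Rational(-1, 4), Mul(2, P)) = Mul(Rational(-1, 2), P))
Mul(Mul(Function('l')(Function('m')(5), 6), 12), 7) = Mul(Mul(Mul(Rational(-1, 2), 6), 12), 7) = Mul(Mul(-3, 12), 7) = Mul(-36, 7) = -252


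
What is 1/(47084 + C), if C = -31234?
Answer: 1/15850 ≈ 6.3092e-5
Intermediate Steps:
1/(47084 + C) = 1/(47084 - 31234) = 1/15850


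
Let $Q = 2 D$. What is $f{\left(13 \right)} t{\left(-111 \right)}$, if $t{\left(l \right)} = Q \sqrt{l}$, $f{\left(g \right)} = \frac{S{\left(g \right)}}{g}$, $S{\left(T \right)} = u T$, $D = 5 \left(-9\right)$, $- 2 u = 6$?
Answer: $270 i \sqrt{111} \approx 2844.6 i$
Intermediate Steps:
$u = -3$ ($u = \left(- \frac{1}{2}\right) 6 = -3$)
$D = -45$
$S{\left(T \right)} = - 3 T$
$Q = -90$ ($Q = 2 \left(-45\right) = -90$)
$f{\left(g \right)} = -3$ ($f{\left(g \right)} = \frac{\left(-3\right) g}{g} = -3$)
$t{\left(l \right)} = - 90 \sqrt{l}$
$f{\left(13 \right)} t{\left(-111 \right)} = - 3 \left(- 90 \sqrt{-111}\right) = - 3 \left(- 90 i \sqrt{111}\right) = 270 i \sqrt{111}$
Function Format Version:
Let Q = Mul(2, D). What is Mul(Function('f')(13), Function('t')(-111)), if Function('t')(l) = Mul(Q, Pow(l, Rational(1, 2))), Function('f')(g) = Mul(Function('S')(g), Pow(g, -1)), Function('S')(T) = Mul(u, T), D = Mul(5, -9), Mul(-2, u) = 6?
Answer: Mul(270, I, Pow(111, Rational(1, 2))) ≈ Mul(2844.6, I)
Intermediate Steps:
u = -3 (u = Mul(Rational(-1, 2), 6) = -3)
D = -45
Function('S')(T) = Mul(-3, T)
Q = -90 (Q = Mul(2, -45) = -90)
Function('f')(g) = -3 (Function('f')(g) = Mul(Mul(-3, g), Pow(g, -1)) = -3)
Function('t')(l) = Mul(-90, Pow(l, Rational(1, 2)))
Mul(Function('f')(13), Function('t')(-111)) = Mul(-3, Mul(-90, Pow(-111, Rational(1, 2)))) = Mul(-3, Mul(-90, Mul(I, Pow(111, Rational(1, 2))))) = Mul(-3, Mul(-90, I, Pow(111, Rational(1, 2)))) = Mul(270, I, Pow(111, Rational(1, 2)))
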